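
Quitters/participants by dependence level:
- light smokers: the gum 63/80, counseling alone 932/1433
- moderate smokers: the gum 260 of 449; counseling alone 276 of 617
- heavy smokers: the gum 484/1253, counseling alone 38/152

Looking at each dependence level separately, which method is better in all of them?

Light smokers: the gum 63/80 = 78.8%, counseling alone 932/1433 = 65.0% → the gum
Moderate smokers: the gum 260/449 = 57.9%, counseling alone 276/617 = 44.7% → the gum
Heavy smokers: the gum 484/1253 = 38.6%, counseling alone 38/152 = 25.0% → the gum
The gum has the higher rate in all 3 groups.

the gum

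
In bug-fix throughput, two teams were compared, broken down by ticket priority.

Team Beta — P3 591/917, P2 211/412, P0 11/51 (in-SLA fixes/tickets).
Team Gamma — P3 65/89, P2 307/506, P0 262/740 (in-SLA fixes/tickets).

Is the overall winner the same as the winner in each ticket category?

No

P3: Team Beta 591/917 = 64.4%, Team Gamma 65/89 = 73.0% → Team Gamma
P2: Team Beta 211/412 = 51.2%, Team Gamma 307/506 = 60.7% → Team Gamma
P0: Team Beta 11/51 = 21.6%, Team Gamma 262/740 = 35.4% → Team Gamma
Overall: Team Beta 813/1380 = 58.9%, Team Gamma 634/1335 = 47.5% → Team Beta
Team Gamma wins each ticket group but Team Beta wins overall — the comparison reverses. Team Gamma's tickets skew toward P0, which has a lower base rate.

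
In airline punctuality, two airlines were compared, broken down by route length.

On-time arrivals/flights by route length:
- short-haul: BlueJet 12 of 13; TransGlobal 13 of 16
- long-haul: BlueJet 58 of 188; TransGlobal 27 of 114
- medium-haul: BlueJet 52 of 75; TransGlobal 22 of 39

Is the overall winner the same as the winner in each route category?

Yes

Short-haul: BlueJet 12/13 = 92.3%, TransGlobal 13/16 = 81.2% → BlueJet
Long-haul: BlueJet 58/188 = 30.9%, TransGlobal 27/114 = 23.7% → BlueJet
Medium-haul: BlueJet 52/75 = 69.3%, TransGlobal 22/39 = 56.4% → BlueJet
Overall: BlueJet 122/276 = 44.2%, TransGlobal 62/169 = 36.7% → BlueJet
BlueJet wins overall and in every route group — no reversal.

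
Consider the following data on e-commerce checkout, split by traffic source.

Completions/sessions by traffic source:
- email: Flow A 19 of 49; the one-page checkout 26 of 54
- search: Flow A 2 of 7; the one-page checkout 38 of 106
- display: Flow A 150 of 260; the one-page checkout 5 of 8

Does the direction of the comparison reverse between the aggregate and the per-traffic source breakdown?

Email: Flow A 19/49 = 38.8%, the one-page checkout 26/54 = 48.1% → the one-page checkout
Search: Flow A 2/7 = 28.6%, the one-page checkout 38/106 = 35.8% → the one-page checkout
Display: Flow A 150/260 = 57.7%, the one-page checkout 5/8 = 62.5% → the one-page checkout
Overall: Flow A 171/316 = 54.1%, the one-page checkout 69/168 = 41.1% → Flow A
The one-page checkout wins each traffic group but Flow A wins overall — the comparison reverses. The one-page checkout's sessions skew toward search, which has a lower base rate.

Yes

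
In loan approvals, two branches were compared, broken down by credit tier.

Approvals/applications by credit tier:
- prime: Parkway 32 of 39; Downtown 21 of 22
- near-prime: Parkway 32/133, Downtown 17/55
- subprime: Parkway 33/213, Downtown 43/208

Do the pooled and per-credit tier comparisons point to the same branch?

Yes

Prime: Parkway 32/39 = 82.1%, Downtown 21/22 = 95.5% → Downtown
Near-prime: Parkway 32/133 = 24.1%, Downtown 17/55 = 30.9% → Downtown
Subprime: Parkway 33/213 = 15.5%, Downtown 43/208 = 20.7% → Downtown
Overall: Parkway 97/385 = 25.2%, Downtown 81/285 = 28.4% → Downtown
Downtown wins overall and in every credit group — no reversal.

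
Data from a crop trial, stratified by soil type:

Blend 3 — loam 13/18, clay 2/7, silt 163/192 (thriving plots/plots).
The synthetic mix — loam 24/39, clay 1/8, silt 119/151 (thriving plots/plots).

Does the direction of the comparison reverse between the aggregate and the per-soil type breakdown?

Loam: Blend 3 13/18 = 72.2%, the synthetic mix 24/39 = 61.5% → Blend 3
Clay: Blend 3 2/7 = 28.6%, the synthetic mix 1/8 = 12.5% → Blend 3
Silt: Blend 3 163/192 = 84.9%, the synthetic mix 119/151 = 78.8% → Blend 3
Overall: Blend 3 178/217 = 82.0%, the synthetic mix 144/198 = 72.7% → Blend 3
Blend 3 wins overall and in every soil group — no reversal.

No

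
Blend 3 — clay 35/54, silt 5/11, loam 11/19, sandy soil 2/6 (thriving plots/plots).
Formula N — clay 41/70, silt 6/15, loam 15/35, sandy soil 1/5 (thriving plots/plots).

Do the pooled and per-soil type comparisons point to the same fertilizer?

Clay: Blend 3 35/54 = 64.8%, Formula N 41/70 = 58.6% → Blend 3
Silt: Blend 3 5/11 = 45.5%, Formula N 6/15 = 40.0% → Blend 3
Loam: Blend 3 11/19 = 57.9%, Formula N 15/35 = 42.9% → Blend 3
Sandy soil: Blend 3 2/6 = 33.3%, Formula N 1/5 = 20.0% → Blend 3
Overall: Blend 3 53/90 = 58.9%, Formula N 63/125 = 50.4% → Blend 3
Blend 3 wins overall and in every soil group — no reversal.

Yes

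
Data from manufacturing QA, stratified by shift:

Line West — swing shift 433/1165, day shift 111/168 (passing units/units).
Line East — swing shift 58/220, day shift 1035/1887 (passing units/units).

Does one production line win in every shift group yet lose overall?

Swing shift: Line West 433/1165 = 37.2%, Line East 58/220 = 26.4% → Line West
Day shift: Line West 111/168 = 66.1%, Line East 1035/1887 = 54.8% → Line West
Overall: Line West 544/1333 = 40.8%, Line East 1093/2107 = 51.9% → Line East
Line West wins each shift group but Line East wins overall — the comparison reverses. Line West's units skew toward swing shift, which has a lower base rate.

Yes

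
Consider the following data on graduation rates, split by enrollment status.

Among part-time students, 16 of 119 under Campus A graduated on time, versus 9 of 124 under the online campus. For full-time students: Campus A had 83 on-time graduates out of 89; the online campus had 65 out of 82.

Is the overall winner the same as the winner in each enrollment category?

Yes

Part-time: Campus A 16/119 = 13.4%, the online campus 9/124 = 7.3% → Campus A
Full-time: Campus A 83/89 = 93.3%, the online campus 65/82 = 79.3% → Campus A
Overall: Campus A 99/208 = 47.6%, the online campus 74/206 = 35.9% → Campus A
Campus A wins overall and in every enrollment group — no reversal.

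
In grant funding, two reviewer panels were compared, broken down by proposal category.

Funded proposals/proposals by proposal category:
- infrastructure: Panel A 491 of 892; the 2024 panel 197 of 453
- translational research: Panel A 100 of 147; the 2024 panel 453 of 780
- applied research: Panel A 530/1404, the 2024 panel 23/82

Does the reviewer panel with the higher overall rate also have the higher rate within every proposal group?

Infrastructure: Panel A 491/892 = 55.0%, the 2024 panel 197/453 = 43.5% → Panel A
Translational research: Panel A 100/147 = 68.0%, the 2024 panel 453/780 = 58.1% → Panel A
Applied research: Panel A 530/1404 = 37.7%, the 2024 panel 23/82 = 28.0% → Panel A
Overall: Panel A 1121/2443 = 45.9%, the 2024 panel 673/1315 = 51.2% → the 2024 panel
Panel A wins each proposal group but the 2024 panel wins overall — the comparison reverses. Panel A's proposals skew toward applied research, which has a lower base rate.

No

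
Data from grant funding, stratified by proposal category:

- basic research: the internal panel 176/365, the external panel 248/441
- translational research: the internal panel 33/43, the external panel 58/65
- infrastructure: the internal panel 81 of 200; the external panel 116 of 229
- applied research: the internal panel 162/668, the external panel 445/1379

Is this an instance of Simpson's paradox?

Basic research: the internal panel 176/365 = 48.2%, the external panel 248/441 = 56.2% → the external panel
Translational research: the internal panel 33/43 = 76.7%, the external panel 58/65 = 89.2% → the external panel
Infrastructure: the internal panel 81/200 = 40.5%, the external panel 116/229 = 50.7% → the external panel
Applied research: the internal panel 162/668 = 24.3%, the external panel 445/1379 = 32.3% → the external panel
Overall: the internal panel 452/1276 = 35.4%, the external panel 867/2114 = 41.0% → the external panel
The external panel wins overall and in every proposal group — no reversal.

No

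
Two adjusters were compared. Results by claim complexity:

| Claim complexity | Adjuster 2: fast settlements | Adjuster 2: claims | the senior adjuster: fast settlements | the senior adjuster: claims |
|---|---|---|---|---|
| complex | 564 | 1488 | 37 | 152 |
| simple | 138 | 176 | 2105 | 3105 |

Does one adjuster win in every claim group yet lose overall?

Complex: Adjuster 2 564/1488 = 37.9%, the senior adjuster 37/152 = 24.3% → Adjuster 2
Simple: Adjuster 2 138/176 = 78.4%, the senior adjuster 2105/3105 = 67.8% → Adjuster 2
Overall: Adjuster 2 702/1664 = 42.2%, the senior adjuster 2142/3257 = 65.8% → the senior adjuster
Adjuster 2 wins each claim group but the senior adjuster wins overall — the comparison reverses. Adjuster 2's claims skew toward complex, which has a lower base rate.

Yes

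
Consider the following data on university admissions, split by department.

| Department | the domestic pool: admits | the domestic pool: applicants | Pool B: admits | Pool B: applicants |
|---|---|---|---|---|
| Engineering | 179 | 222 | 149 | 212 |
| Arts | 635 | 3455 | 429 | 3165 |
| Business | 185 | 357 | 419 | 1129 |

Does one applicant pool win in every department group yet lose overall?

No

Engineering: the domestic pool 179/222 = 80.6%, Pool B 149/212 = 70.3% → the domestic pool
Arts: the domestic pool 635/3455 = 18.4%, Pool B 429/3165 = 13.6% → the domestic pool
Business: the domestic pool 185/357 = 51.8%, Pool B 419/1129 = 37.1% → the domestic pool
Overall: the domestic pool 999/4034 = 24.8%, Pool B 997/4506 = 22.1% → the domestic pool
The domestic pool wins overall and in every department group — no reversal.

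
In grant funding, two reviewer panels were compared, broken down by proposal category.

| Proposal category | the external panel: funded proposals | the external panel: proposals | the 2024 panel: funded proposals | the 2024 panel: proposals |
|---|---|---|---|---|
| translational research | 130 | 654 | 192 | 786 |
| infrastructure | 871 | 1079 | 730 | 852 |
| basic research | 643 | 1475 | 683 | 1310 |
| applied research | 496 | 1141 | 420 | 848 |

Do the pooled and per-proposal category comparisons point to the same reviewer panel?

Yes

Translational research: the external panel 130/654 = 19.9%, the 2024 panel 192/786 = 24.4% → the 2024 panel
Infrastructure: the external panel 871/1079 = 80.7%, the 2024 panel 730/852 = 85.7% → the 2024 panel
Basic research: the external panel 643/1475 = 43.6%, the 2024 panel 683/1310 = 52.1% → the 2024 panel
Applied research: the external panel 496/1141 = 43.5%, the 2024 panel 420/848 = 49.5% → the 2024 panel
Overall: the external panel 2140/4349 = 49.2%, the 2024 panel 2025/3796 = 53.3% → the 2024 panel
The 2024 panel wins overall and in every proposal group — no reversal.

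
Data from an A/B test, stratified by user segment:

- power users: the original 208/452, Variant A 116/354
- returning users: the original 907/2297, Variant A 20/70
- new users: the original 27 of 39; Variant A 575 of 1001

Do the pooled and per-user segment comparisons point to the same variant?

No

Power users: the original 208/452 = 46.0%, Variant A 116/354 = 32.8% → the original
Returning users: the original 907/2297 = 39.5%, Variant A 20/70 = 28.6% → the original
New users: the original 27/39 = 69.2%, Variant A 575/1001 = 57.4% → the original
Overall: the original 1142/2788 = 41.0%, Variant A 711/1425 = 49.9% → Variant A
The original wins each user group but Variant A wins overall — the comparison reverses. The original's views skew toward returning users, which has a lower base rate.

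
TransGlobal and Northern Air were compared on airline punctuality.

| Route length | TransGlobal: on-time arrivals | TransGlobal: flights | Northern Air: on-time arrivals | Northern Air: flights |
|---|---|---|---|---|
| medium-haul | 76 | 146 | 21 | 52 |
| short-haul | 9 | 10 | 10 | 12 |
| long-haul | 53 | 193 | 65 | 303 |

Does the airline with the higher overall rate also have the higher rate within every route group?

Medium-haul: TransGlobal 76/146 = 52.1%, Northern Air 21/52 = 40.4% → TransGlobal
Short-haul: TransGlobal 9/10 = 90.0%, Northern Air 10/12 = 83.3% → TransGlobal
Long-haul: TransGlobal 53/193 = 27.5%, Northern Air 65/303 = 21.5% → TransGlobal
Overall: TransGlobal 138/349 = 39.5%, Northern Air 96/367 = 26.2% → TransGlobal
TransGlobal wins overall and in every route group — no reversal.

Yes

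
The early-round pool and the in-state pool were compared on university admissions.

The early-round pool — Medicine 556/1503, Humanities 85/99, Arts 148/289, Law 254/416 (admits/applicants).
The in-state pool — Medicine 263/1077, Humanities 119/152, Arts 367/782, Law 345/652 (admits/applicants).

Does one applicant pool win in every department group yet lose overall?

No

Medicine: the early-round pool 556/1503 = 37.0%, the in-state pool 263/1077 = 24.4% → the early-round pool
Humanities: the early-round pool 85/99 = 85.9%, the in-state pool 119/152 = 78.3% → the early-round pool
Arts: the early-round pool 148/289 = 51.2%, the in-state pool 367/782 = 46.9% → the early-round pool
Law: the early-round pool 254/416 = 61.1%, the in-state pool 345/652 = 52.9% → the early-round pool
Overall: the early-round pool 1043/2307 = 45.2%, the in-state pool 1094/2663 = 41.1% → the early-round pool
The early-round pool wins overall and in every department group — no reversal.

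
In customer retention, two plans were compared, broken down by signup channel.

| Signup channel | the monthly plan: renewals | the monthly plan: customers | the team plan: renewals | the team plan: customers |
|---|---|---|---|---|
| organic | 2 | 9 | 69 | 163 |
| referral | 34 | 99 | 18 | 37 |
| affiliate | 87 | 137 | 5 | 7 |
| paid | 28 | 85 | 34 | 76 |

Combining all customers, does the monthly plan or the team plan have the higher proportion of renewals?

the monthly plan

Organic: the monthly plan 2/9 = 22.2%, the team plan 69/163 = 42.3% → the team plan
Referral: the monthly plan 34/99 = 34.3%, the team plan 18/37 = 48.6% → the team plan
Affiliate: the monthly plan 87/137 = 63.5%, the team plan 5/7 = 71.4% → the team plan
Paid: the monthly plan 28/85 = 32.9%, the team plan 34/76 = 44.7% → the team plan
Overall: the monthly plan 151/330 = 45.8%, the team plan 126/283 = 44.5% → the monthly plan
(The team plan wins every signup group but the monthly plan wins overall — the team plan's customers skew toward the low-rate organic group.)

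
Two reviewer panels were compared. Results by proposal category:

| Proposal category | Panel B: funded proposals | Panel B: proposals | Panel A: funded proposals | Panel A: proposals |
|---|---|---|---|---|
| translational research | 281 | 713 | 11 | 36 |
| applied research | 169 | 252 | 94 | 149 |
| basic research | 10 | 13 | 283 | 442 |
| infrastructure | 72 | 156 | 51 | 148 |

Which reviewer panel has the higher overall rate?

Translational research: Panel B 281/713 = 39.4%, Panel A 11/36 = 30.6% → Panel B
Applied research: Panel B 169/252 = 67.1%, Panel A 94/149 = 63.1% → Panel B
Basic research: Panel B 10/13 = 76.9%, Panel A 283/442 = 64.0% → Panel B
Infrastructure: Panel B 72/156 = 46.2%, Panel A 51/148 = 34.5% → Panel B
Overall: Panel B 532/1134 = 46.9%, Panel A 439/775 = 56.6% → Panel A
(Panel B wins every proposal group but Panel A wins overall — Panel B's proposals skew toward the low-rate translational research group.)

Panel A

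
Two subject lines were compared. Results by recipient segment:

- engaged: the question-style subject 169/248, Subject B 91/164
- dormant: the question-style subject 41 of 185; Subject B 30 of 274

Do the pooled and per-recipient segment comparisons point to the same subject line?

Engaged: the question-style subject 169/248 = 68.1%, Subject B 91/164 = 55.5% → the question-style subject
Dormant: the question-style subject 41/185 = 22.2%, Subject B 30/274 = 10.9% → the question-style subject
Overall: the question-style subject 210/433 = 48.5%, Subject B 121/438 = 27.6% → the question-style subject
The question-style subject wins overall and in every recipient group — no reversal.

Yes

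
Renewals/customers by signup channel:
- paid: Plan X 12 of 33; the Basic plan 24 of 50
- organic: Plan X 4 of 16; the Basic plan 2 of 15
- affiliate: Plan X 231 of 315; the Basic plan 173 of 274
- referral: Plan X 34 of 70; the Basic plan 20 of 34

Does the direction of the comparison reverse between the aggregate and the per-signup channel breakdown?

No

Paid: Plan X 12/33 = 36.4%, the Basic plan 24/50 = 48.0% → the Basic plan
Organic: Plan X 4/16 = 25.0%, the Basic plan 2/15 = 13.3% → Plan X
Affiliate: Plan X 231/315 = 73.3%, the Basic plan 173/274 = 63.1% → Plan X
Referral: Plan X 34/70 = 48.6%, the Basic plan 20/34 = 58.8% → the Basic plan
Overall: Plan X 281/434 = 64.7%, the Basic plan 219/373 = 58.7% → Plan X
Neither sweeps: Plan X wins 2 of 4 groups, the Basic plan wins 2. Plan X wins overall but not every group — no Simpson reversal.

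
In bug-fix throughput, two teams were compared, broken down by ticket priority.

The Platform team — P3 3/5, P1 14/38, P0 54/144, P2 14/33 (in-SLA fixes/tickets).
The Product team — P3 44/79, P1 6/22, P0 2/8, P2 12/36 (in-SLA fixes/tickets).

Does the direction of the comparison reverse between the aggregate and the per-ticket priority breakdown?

P3: the Platform team 3/5 = 60.0%, the Product team 44/79 = 55.7% → the Platform team
P1: the Platform team 14/38 = 36.8%, the Product team 6/22 = 27.3% → the Platform team
P0: the Platform team 54/144 = 37.5%, the Product team 2/8 = 25.0% → the Platform team
P2: the Platform team 14/33 = 42.4%, the Product team 12/36 = 33.3% → the Platform team
Overall: the Platform team 85/220 = 38.6%, the Product team 64/145 = 44.1% → the Product team
The Platform team wins each ticket group but the Product team wins overall — the comparison reverses. The Platform team's tickets skew toward P0, which has a lower base rate.

Yes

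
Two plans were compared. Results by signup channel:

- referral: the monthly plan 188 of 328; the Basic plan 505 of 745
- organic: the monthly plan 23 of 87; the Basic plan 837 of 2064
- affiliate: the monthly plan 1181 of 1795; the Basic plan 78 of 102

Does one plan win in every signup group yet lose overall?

Yes

Referral: the monthly plan 188/328 = 57.3%, the Basic plan 505/745 = 67.8% → the Basic plan
Organic: the monthly plan 23/87 = 26.4%, the Basic plan 837/2064 = 40.6% → the Basic plan
Affiliate: the monthly plan 1181/1795 = 65.8%, the Basic plan 78/102 = 76.5% → the Basic plan
Overall: the monthly plan 1392/2210 = 63.0%, the Basic plan 1420/2911 = 48.8% → the monthly plan
The Basic plan wins each signup group but the monthly plan wins overall — the comparison reverses. The Basic plan's customers skew toward organic, which has a lower base rate.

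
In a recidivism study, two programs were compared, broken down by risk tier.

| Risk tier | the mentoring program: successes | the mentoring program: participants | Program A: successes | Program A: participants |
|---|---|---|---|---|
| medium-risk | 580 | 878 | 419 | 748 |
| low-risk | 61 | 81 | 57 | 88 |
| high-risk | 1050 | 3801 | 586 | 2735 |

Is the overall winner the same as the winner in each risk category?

Medium-risk: the mentoring program 580/878 = 66.1%, Program A 419/748 = 56.0% → the mentoring program
Low-risk: the mentoring program 61/81 = 75.3%, Program A 57/88 = 64.8% → the mentoring program
High-risk: the mentoring program 1050/3801 = 27.6%, Program A 586/2735 = 21.4% → the mentoring program
Overall: the mentoring program 1691/4760 = 35.5%, Program A 1062/3571 = 29.7% → the mentoring program
The mentoring program wins overall and in every risk group — no reversal.

Yes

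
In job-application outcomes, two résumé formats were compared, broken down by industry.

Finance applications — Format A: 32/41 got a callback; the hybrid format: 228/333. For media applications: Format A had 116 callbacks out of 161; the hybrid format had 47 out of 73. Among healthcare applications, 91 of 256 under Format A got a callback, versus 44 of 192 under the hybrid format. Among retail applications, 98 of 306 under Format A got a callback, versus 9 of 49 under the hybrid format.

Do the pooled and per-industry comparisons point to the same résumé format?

No

Finance: Format A 32/41 = 78.0%, the hybrid format 228/333 = 68.5% → Format A
Media: Format A 116/161 = 72.0%, the hybrid format 47/73 = 64.4% → Format A
Healthcare: Format A 91/256 = 35.5%, the hybrid format 44/192 = 22.9% → Format A
Retail: Format A 98/306 = 32.0%, the hybrid format 9/49 = 18.4% → Format A
Overall: Format A 337/764 = 44.1%, the hybrid format 328/647 = 50.7% → the hybrid format
Format A wins each industry group but the hybrid format wins overall — the comparison reverses. Format A's applications skew toward retail, which has a lower base rate.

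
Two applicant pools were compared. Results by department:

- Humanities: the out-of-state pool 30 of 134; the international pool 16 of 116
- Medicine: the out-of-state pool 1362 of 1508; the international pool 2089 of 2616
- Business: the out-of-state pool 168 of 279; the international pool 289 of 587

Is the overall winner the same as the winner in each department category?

Yes

Humanities: the out-of-state pool 30/134 = 22.4%, the international pool 16/116 = 13.8% → the out-of-state pool
Medicine: the out-of-state pool 1362/1508 = 90.3%, the international pool 2089/2616 = 79.9% → the out-of-state pool
Business: the out-of-state pool 168/279 = 60.2%, the international pool 289/587 = 49.2% → the out-of-state pool
Overall: the out-of-state pool 1560/1921 = 81.2%, the international pool 2394/3319 = 72.1% → the out-of-state pool
The out-of-state pool wins overall and in every department group — no reversal.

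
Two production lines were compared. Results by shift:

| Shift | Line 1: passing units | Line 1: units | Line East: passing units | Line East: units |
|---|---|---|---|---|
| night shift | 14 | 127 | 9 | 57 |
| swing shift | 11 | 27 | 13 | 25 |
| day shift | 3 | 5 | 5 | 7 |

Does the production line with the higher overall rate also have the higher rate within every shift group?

Night shift: Line 1 14/127 = 11.0%, Line East 9/57 = 15.8% → Line East
Swing shift: Line 1 11/27 = 40.7%, Line East 13/25 = 52.0% → Line East
Day shift: Line 1 3/5 = 60.0%, Line East 5/7 = 71.4% → Line East
Overall: Line 1 28/159 = 17.6%, Line East 27/89 = 30.3% → Line East
Line East wins overall and in every shift group — no reversal.

Yes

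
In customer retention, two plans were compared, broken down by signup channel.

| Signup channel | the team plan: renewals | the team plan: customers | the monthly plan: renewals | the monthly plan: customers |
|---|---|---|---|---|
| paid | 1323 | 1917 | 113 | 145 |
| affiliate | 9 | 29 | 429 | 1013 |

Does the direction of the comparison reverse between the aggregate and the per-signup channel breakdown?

Paid: the team plan 1323/1917 = 69.0%, the monthly plan 113/145 = 77.9% → the monthly plan
Affiliate: the team plan 9/29 = 31.0%, the monthly plan 429/1013 = 42.3% → the monthly plan
Overall: the team plan 1332/1946 = 68.4%, the monthly plan 542/1158 = 46.8% → the team plan
The monthly plan wins each signup group but the team plan wins overall — the comparison reverses. The monthly plan's customers skew toward affiliate, which has a lower base rate.

Yes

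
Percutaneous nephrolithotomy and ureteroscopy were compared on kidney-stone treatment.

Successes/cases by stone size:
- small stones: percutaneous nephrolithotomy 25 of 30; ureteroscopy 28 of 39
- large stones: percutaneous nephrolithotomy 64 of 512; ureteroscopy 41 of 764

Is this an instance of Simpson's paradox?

Small stones: percutaneous nephrolithotomy 25/30 = 83.3%, ureteroscopy 28/39 = 71.8% → percutaneous nephrolithotomy
Large stones: percutaneous nephrolithotomy 64/512 = 12.5%, ureteroscopy 41/764 = 5.4% → percutaneous nephrolithotomy
Overall: percutaneous nephrolithotomy 89/542 = 16.4%, ureteroscopy 69/803 = 8.6% → percutaneous nephrolithotomy
Percutaneous nephrolithotomy wins overall and in every stone group — no reversal.

No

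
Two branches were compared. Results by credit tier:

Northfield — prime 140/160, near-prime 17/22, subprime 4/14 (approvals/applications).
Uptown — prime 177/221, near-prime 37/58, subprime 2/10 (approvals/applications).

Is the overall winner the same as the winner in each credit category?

Prime: Northfield 140/160 = 87.5%, Uptown 177/221 = 80.1% → Northfield
Near-prime: Northfield 17/22 = 77.3%, Uptown 37/58 = 63.8% → Northfield
Subprime: Northfield 4/14 = 28.6%, Uptown 2/10 = 20.0% → Northfield
Overall: Northfield 161/196 = 82.1%, Uptown 216/289 = 74.7% → Northfield
Northfield wins overall and in every credit group — no reversal.

Yes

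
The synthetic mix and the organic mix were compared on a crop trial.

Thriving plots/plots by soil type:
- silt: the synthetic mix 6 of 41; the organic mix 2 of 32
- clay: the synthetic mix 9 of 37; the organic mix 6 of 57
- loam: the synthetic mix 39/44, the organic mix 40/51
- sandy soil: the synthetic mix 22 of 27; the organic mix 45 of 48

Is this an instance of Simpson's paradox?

Silt: the synthetic mix 6/41 = 14.6%, the organic mix 2/32 = 6.2% → the synthetic mix
Clay: the synthetic mix 9/37 = 24.3%, the organic mix 6/57 = 10.5% → the synthetic mix
Loam: the synthetic mix 39/44 = 88.6%, the organic mix 40/51 = 78.4% → the synthetic mix
Sandy soil: the synthetic mix 22/27 = 81.5%, the organic mix 45/48 = 93.8% → the organic mix
Overall: the synthetic mix 76/149 = 51.0%, the organic mix 93/188 = 49.5% → the synthetic mix
Neither sweeps: the synthetic mix wins 3 of 4 groups, the organic mix wins 1. The synthetic mix wins overall but not every group — no Simpson reversal.

No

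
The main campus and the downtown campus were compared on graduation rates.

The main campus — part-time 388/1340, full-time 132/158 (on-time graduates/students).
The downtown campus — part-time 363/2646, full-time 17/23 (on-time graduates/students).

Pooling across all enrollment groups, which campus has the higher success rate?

Part-time: the main campus 388/1340 = 29.0%, the downtown campus 363/2646 = 13.7% → the main campus
Full-time: the main campus 132/158 = 83.5%, the downtown campus 17/23 = 73.9% → the main campus
Overall: the main campus 520/1498 = 34.7%, the downtown campus 380/2669 = 14.2% → the main campus

the main campus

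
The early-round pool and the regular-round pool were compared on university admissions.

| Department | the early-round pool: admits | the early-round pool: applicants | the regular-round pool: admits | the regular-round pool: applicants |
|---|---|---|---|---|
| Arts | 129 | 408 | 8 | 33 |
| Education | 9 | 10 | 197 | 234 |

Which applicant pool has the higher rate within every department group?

the early-round pool

Arts: the early-round pool 129/408 = 31.6%, the regular-round pool 8/33 = 24.2% → the early-round pool
Education: the early-round pool 9/10 = 90.0%, the regular-round pool 197/234 = 84.2% → the early-round pool
The early-round pool has the higher rate in both groups.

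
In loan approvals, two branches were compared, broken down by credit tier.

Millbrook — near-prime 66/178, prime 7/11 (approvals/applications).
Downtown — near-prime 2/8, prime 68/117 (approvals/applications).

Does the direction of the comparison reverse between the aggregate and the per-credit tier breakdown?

Near-prime: Millbrook 66/178 = 37.1%, Downtown 2/8 = 25.0% → Millbrook
Prime: Millbrook 7/11 = 63.6%, Downtown 68/117 = 58.1% → Millbrook
Overall: Millbrook 73/189 = 38.6%, Downtown 70/125 = 56.0% → Downtown
Millbrook wins each credit group but Downtown wins overall — the comparison reverses. Millbrook's applications skew toward near-prime, which has a lower base rate.

Yes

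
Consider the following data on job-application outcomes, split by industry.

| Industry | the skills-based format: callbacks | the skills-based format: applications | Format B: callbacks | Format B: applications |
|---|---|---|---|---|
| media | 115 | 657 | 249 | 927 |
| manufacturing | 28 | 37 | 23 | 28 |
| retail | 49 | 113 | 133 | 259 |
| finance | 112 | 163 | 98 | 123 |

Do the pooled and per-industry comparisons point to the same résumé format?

Yes

Media: the skills-based format 115/657 = 17.5%, Format B 249/927 = 26.9% → Format B
Manufacturing: the skills-based format 28/37 = 75.7%, Format B 23/28 = 82.1% → Format B
Retail: the skills-based format 49/113 = 43.4%, Format B 133/259 = 51.4% → Format B
Finance: the skills-based format 112/163 = 68.7%, Format B 98/123 = 79.7% → Format B
Overall: the skills-based format 304/970 = 31.3%, Format B 503/1337 = 37.6% → Format B
Format B wins overall and in every industry group — no reversal.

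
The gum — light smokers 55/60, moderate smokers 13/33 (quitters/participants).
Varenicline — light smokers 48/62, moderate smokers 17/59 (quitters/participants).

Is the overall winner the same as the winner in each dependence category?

Light smokers: the gum 55/60 = 91.7%, varenicline 48/62 = 77.4% → the gum
Moderate smokers: the gum 13/33 = 39.4%, varenicline 17/59 = 28.8% → the gum
Overall: the gum 68/93 = 73.1%, varenicline 65/121 = 53.7% → the gum
The gum wins overall and in every dependence group — no reversal.

Yes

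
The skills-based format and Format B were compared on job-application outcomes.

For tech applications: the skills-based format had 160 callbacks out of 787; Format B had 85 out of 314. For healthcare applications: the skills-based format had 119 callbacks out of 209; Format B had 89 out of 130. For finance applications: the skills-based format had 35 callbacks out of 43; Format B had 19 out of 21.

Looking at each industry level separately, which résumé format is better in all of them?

Format B

Tech: the skills-based format 160/787 = 20.3%, Format B 85/314 = 27.1% → Format B
Healthcare: the skills-based format 119/209 = 56.9%, Format B 89/130 = 68.5% → Format B
Finance: the skills-based format 35/43 = 81.4%, Format B 19/21 = 90.5% → Format B
Format B has the higher rate in all 3 groups.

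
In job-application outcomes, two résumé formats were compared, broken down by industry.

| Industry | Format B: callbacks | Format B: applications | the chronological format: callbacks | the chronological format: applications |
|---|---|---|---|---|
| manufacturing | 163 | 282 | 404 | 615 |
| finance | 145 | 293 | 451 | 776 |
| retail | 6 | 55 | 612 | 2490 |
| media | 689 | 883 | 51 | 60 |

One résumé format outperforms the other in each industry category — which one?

Manufacturing: Format B 163/282 = 57.8%, the chronological format 404/615 = 65.7% → the chronological format
Finance: Format B 145/293 = 49.5%, the chronological format 451/776 = 58.1% → the chronological format
Retail: Format B 6/55 = 10.9%, the chronological format 612/2490 = 24.6% → the chronological format
Media: Format B 689/883 = 78.0%, the chronological format 51/60 = 85.0% → the chronological format
The chronological format has the higher rate in all 4 groups.

the chronological format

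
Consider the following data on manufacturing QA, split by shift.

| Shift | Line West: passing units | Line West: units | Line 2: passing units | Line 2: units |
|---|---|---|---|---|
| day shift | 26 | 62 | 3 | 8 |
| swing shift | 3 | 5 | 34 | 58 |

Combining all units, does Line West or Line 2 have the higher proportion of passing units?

Day shift: Line West 26/62 = 41.9%, Line 2 3/8 = 37.5% → Line West
Swing shift: Line West 3/5 = 60.0%, Line 2 34/58 = 58.6% → Line West
Overall: Line West 29/67 = 43.3%, Line 2 37/66 = 56.1% → Line 2
(Line West wins every shift group but Line 2 wins overall — Line West's units skew toward the low-rate day shift group.)

Line 2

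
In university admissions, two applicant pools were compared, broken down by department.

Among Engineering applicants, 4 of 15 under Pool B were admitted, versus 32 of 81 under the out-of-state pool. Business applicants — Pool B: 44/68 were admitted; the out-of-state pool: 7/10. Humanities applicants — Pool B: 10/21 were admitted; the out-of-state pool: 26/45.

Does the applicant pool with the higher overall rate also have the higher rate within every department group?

No

Engineering: Pool B 4/15 = 26.7%, the out-of-state pool 32/81 = 39.5% → the out-of-state pool
Business: Pool B 44/68 = 64.7%, the out-of-state pool 7/10 = 70.0% → the out-of-state pool
Humanities: Pool B 10/21 = 47.6%, the out-of-state pool 26/45 = 57.8% → the out-of-state pool
Overall: Pool B 58/104 = 55.8%, the out-of-state pool 65/136 = 47.8% → Pool B
The out-of-state pool wins each department group but Pool B wins overall — the comparison reverses. The out-of-state pool's applicants skew toward Engineering, which has a lower base rate.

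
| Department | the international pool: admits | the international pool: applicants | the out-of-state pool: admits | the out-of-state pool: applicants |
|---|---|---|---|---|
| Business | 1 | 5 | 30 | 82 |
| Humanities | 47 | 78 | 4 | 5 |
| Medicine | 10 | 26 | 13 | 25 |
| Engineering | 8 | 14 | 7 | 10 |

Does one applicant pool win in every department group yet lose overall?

Yes

Business: the international pool 1/5 = 20.0%, the out-of-state pool 30/82 = 36.6% → the out-of-state pool
Humanities: the international pool 47/78 = 60.3%, the out-of-state pool 4/5 = 80.0% → the out-of-state pool
Medicine: the international pool 10/26 = 38.5%, the out-of-state pool 13/25 = 52.0% → the out-of-state pool
Engineering: the international pool 8/14 = 57.1%, the out-of-state pool 7/10 = 70.0% → the out-of-state pool
Overall: the international pool 66/123 = 53.7%, the out-of-state pool 54/122 = 44.3% → the international pool
The out-of-state pool wins each department group but the international pool wins overall — the comparison reverses. The out-of-state pool's applicants skew toward Business, which has a lower base rate.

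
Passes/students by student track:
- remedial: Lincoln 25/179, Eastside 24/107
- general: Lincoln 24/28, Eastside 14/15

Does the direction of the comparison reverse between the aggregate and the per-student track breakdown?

Remedial: Lincoln 25/179 = 14.0%, Eastside 24/107 = 22.4% → Eastside
General: Lincoln 24/28 = 85.7%, Eastside 14/15 = 93.3% → Eastside
Overall: Lincoln 49/207 = 23.7%, Eastside 38/122 = 31.1% → Eastside
Eastside wins overall and in every student group — no reversal.

No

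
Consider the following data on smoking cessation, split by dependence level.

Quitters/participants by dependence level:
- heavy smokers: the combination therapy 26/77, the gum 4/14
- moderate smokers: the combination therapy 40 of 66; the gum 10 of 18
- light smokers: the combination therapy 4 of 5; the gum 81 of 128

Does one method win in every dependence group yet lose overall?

Heavy smokers: the combination therapy 26/77 = 33.8%, the gum 4/14 = 28.6% → the combination therapy
Moderate smokers: the combination therapy 40/66 = 60.6%, the gum 10/18 = 55.6% → the combination therapy
Light smokers: the combination therapy 4/5 = 80.0%, the gum 81/128 = 63.3% → the combination therapy
Overall: the combination therapy 70/148 = 47.3%, the gum 95/160 = 59.4% → the gum
The combination therapy wins each dependence group but the gum wins overall — the comparison reverses. The combination therapy's participants skew toward heavy smokers, which has a lower base rate.

Yes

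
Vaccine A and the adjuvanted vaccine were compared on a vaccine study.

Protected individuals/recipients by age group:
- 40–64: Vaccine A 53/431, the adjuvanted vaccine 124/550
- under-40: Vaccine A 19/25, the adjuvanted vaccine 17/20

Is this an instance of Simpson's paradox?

No

40–64: Vaccine A 53/431 = 12.3%, the adjuvanted vaccine 124/550 = 22.5% → the adjuvanted vaccine
Under-40: Vaccine A 19/25 = 76.0%, the adjuvanted vaccine 17/20 = 85.0% → the adjuvanted vaccine
Overall: Vaccine A 72/456 = 15.8%, the adjuvanted vaccine 141/570 = 24.7% → the adjuvanted vaccine
The adjuvanted vaccine wins overall and in every age group — no reversal.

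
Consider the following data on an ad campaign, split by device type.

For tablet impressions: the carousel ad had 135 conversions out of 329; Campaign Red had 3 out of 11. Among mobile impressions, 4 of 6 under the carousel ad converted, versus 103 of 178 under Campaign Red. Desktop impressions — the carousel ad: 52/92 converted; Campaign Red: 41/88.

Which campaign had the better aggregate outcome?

Tablet: the carousel ad 135/329 = 41.0%, Campaign Red 3/11 = 27.3% → the carousel ad
Mobile: the carousel ad 4/6 = 66.7%, Campaign Red 103/178 = 57.9% → the carousel ad
Desktop: the carousel ad 52/92 = 56.5%, Campaign Red 41/88 = 46.6% → the carousel ad
Overall: the carousel ad 191/427 = 44.7%, Campaign Red 147/277 = 53.1% → Campaign Red
(The carousel ad wins every device group but Campaign Red wins overall — the carousel ad's impressions skew toward the low-rate tablet group.)

Campaign Red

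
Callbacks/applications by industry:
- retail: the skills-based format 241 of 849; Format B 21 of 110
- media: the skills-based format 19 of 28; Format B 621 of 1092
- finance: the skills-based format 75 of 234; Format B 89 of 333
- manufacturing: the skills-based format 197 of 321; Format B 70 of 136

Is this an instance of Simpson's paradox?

Yes

Retail: the skills-based format 241/849 = 28.4%, Format B 21/110 = 19.1% → the skills-based format
Media: the skills-based format 19/28 = 67.9%, Format B 621/1092 = 56.9% → the skills-based format
Finance: the skills-based format 75/234 = 32.1%, Format B 89/333 = 26.7% → the skills-based format
Manufacturing: the skills-based format 197/321 = 61.4%, Format B 70/136 = 51.5% → the skills-based format
Overall: the skills-based format 532/1432 = 37.2%, Format B 801/1671 = 47.9% → Format B
The skills-based format wins each industry group but Format B wins overall — the comparison reverses. The skills-based format's applications skew toward retail, which has a lower base rate.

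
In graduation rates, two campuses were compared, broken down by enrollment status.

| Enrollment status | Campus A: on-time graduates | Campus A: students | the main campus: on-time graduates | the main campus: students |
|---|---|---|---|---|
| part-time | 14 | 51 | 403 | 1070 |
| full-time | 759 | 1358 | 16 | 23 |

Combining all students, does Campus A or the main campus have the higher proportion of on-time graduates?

Campus A

Part-time: Campus A 14/51 = 27.5%, the main campus 403/1070 = 37.7% → the main campus
Full-time: Campus A 759/1358 = 55.9%, the main campus 16/23 = 69.6% → the main campus
Overall: Campus A 773/1409 = 54.9%, the main campus 419/1093 = 38.3% → Campus A
(The main campus wins every enrollment group but Campus A wins overall — the main campus's students skew toward the low-rate part-time group.)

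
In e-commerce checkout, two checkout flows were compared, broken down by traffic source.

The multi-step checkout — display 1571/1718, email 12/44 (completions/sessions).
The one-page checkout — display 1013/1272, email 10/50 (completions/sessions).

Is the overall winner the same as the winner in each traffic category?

Yes

Display: the multi-step checkout 1571/1718 = 91.4%, the one-page checkout 1013/1272 = 79.6% → the multi-step checkout
Email: the multi-step checkout 12/44 = 27.3%, the one-page checkout 10/50 = 20.0% → the multi-step checkout
Overall: the multi-step checkout 1583/1762 = 89.8%, the one-page checkout 1023/1322 = 77.4% → the multi-step checkout
The multi-step checkout wins overall and in every traffic group — no reversal.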